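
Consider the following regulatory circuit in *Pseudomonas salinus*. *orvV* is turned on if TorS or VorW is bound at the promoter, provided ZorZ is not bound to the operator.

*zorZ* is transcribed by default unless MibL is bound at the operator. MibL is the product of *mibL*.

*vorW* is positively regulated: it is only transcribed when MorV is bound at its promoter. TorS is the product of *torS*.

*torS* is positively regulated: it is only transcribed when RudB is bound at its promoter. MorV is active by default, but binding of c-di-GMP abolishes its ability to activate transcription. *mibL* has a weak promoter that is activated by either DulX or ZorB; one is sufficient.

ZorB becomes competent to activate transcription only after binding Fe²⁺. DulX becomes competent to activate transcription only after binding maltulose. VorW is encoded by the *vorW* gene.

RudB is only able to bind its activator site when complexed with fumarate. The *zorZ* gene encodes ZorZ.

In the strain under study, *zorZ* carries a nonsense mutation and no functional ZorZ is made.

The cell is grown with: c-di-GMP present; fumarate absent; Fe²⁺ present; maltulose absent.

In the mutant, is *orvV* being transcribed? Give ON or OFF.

OFF

Fumarate is absent, so RudB is inactive.
Required activator RudB is absent, so *torS* is not transcribed.
So TorS is not produced.
c-di-GMP is present, so MorV is inactive.
Required activator MorV is absent, so *vorW* is not transcribed.
So VorW is not produced.
ZorZ is non-functional in this strain, so it has no effect.
No activator is available at the *orvV* promoter, so *orvV* is not transcribed.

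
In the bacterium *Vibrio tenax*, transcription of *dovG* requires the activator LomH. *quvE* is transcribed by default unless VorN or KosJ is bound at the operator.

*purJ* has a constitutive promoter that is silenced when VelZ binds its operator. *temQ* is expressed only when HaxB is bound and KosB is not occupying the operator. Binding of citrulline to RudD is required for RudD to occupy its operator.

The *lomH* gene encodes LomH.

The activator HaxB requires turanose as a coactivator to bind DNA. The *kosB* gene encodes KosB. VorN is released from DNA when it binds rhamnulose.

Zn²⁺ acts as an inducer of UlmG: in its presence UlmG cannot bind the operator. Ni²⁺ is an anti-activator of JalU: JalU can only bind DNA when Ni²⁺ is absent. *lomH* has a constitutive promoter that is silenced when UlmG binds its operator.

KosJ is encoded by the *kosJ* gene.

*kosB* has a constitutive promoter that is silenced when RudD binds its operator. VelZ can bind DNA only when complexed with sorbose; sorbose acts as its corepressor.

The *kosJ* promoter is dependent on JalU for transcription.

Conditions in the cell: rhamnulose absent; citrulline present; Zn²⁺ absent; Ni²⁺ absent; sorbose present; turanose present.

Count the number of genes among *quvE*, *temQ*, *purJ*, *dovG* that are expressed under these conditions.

1

Rhamnulose is absent, so VorN is active.
Ni²⁺ is absent, so JalU is active.
No repressor is bound and JalU is active, so *kosJ* is transcribed.
So KosJ is produced and active.
With repressor VorN bound, *quvE* is not transcribed.
→ *quvE* is OFF.
Citrulline is present, so RudD is active.
With repressor RudD bound, *kosB* is not transcribed.
So KosB is not produced.
Turanose is present, so HaxB is active.
No repressor is bound and HaxB is active, so *temQ* is transcribed.
→ *temQ* is ON.
Sorbose is present, so VelZ is active.
With repressor VelZ bound, *purJ* is not transcribed.
→ *purJ* is OFF.
Zn²⁺ is absent, so UlmG is active.
With repressor UlmG bound, *lomH* is not transcribed.
So LomH is not produced.
Required activator LomH is absent, so *dovG* is not transcribed.
→ *dovG* is OFF.
1 of the 4 genes is transcribed.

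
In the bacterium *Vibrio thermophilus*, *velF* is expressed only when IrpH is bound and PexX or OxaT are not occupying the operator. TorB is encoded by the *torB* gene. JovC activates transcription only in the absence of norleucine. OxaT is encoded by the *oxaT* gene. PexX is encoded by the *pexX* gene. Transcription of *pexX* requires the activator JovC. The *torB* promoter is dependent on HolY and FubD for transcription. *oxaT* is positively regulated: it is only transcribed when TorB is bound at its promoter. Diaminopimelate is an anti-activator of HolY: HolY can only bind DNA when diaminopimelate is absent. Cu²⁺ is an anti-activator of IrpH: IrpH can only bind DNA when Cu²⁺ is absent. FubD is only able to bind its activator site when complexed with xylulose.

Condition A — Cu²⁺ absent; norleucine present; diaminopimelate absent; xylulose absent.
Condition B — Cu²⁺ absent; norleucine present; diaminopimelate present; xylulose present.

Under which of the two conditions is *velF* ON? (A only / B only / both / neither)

both

Condition A:
Cu²⁺ is absent, so IrpH is active.
Norleucine is present, so JovC is inactive.
Required activator JovC is absent, so *pexX* is not transcribed.
So PexX is not produced.
Diaminopimelate is absent, so HolY is active.
Xylulose is absent, so FubD is inactive.
Required activator FubD is absent, so *torB* is not transcribed.
So TorB is not produced.
Required activator TorB is absent, so *oxaT* is not transcribed.
So OxaT is not produced.
No repressor is bound and IrpH is active, so *velF* is transcribed.
→ *velF* is ON in A.
Condition B:
Cu²⁺ is absent, so IrpH is active.
Norleucine is present, so JovC is inactive.
Required activator JovC is absent, so *pexX* is not transcribed.
So PexX is not produced.
Diaminopimelate is present, so HolY is inactive.
Xylulose is present, so FubD is active.
Required activator HolY is absent, so *torB* is not transcribed.
So TorB is not produced.
Required activator TorB is absent, so *oxaT* is not transcribed.
So OxaT is not produced.
No repressor is bound and IrpH is active, so *velF* is transcribed.
→ *velF* is ON in B.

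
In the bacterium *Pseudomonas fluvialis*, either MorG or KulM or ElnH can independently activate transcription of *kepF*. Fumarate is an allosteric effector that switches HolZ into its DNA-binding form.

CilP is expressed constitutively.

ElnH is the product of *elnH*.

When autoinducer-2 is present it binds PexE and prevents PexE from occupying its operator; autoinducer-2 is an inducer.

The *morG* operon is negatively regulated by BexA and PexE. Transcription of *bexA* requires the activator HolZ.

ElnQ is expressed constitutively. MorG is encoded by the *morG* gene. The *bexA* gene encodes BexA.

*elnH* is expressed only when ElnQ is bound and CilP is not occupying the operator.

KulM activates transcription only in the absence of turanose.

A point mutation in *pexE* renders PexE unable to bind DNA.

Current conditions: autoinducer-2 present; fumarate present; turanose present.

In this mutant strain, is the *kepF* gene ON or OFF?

OFF

Fumarate is present, so HolZ is active.
No repressor is bound and HolZ is active, so *bexA* is transcribed.
So BexA is produced and active.
PexE is non-functional in this strain, so it has no effect.
With repressor BexA bound, *morG* is not transcribed.
So MorG is not produced.
Turanose is present, so KulM is inactive.
CilP is produced constitutively and is active.
ElnQ is produced constitutively and is active.
With repressor CilP bound, *elnH* is not transcribed.
So ElnH is not produced.
No activator is available at the *kepF* promoter, so *kepF* is not transcribed.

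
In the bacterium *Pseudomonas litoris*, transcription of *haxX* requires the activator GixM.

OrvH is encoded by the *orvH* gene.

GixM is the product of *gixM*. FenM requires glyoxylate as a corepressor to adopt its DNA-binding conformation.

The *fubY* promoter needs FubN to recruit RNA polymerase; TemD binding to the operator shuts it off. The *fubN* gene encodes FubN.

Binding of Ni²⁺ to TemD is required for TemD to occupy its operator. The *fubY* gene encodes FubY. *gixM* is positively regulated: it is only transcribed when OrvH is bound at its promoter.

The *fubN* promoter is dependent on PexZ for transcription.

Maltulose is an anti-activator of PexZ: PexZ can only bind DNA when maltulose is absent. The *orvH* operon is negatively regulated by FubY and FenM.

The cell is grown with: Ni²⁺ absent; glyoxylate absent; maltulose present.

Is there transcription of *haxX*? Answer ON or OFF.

Maltulose is present, so PexZ is inactive.
Required activator PexZ is absent, so *fubN* is not transcribed.
So FubN is not produced.
Ni²⁺ is absent, so TemD is inactive.
Required activator FubN is absent, so *fubY* is not transcribed.
So FubY is not produced.
Glyoxylate is absent, so FenM is inactive.
With no repressor bound, *orvH* is transcribed.
So OrvH is produced and active.
No repressor is bound and OrvH is active, so *gixM* is transcribed.
So GixM is produced and active.
No repressor is bound and GixM is active, so *haxX* is transcribed.

ON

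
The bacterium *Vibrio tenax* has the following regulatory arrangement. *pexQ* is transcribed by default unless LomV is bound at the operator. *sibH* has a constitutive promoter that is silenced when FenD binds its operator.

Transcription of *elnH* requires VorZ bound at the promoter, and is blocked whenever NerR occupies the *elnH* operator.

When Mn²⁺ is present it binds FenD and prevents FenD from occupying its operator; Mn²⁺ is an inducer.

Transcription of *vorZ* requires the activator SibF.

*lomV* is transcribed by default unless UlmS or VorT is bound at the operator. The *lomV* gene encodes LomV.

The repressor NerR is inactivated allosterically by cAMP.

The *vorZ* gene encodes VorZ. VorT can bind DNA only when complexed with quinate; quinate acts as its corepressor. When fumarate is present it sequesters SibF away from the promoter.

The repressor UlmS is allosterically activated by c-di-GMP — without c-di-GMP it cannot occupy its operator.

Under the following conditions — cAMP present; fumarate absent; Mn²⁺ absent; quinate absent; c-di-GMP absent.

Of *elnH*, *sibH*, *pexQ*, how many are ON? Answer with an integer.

1

cAMP is present, so NerR is inactive.
Fumarate is absent, so SibF is active.
No repressor is bound and SibF is active, so *vorZ* is transcribed.
So VorZ is produced and active.
No repressor is bound and VorZ is active, so *elnH* is transcribed.
→ *elnH* is ON.
Mn²⁺ is absent, so FenD is active.
With repressor FenD bound, *sibH* is not transcribed.
→ *sibH* is OFF.
c-di-GMP is absent, so UlmS is inactive.
Quinate is absent, so VorT is inactive.
With no repressor bound, *lomV* is transcribed.
So LomV is produced and active.
With repressor LomV bound, *pexQ* is not transcribed.
→ *pexQ* is OFF.
1 of the 3 genes is transcribed.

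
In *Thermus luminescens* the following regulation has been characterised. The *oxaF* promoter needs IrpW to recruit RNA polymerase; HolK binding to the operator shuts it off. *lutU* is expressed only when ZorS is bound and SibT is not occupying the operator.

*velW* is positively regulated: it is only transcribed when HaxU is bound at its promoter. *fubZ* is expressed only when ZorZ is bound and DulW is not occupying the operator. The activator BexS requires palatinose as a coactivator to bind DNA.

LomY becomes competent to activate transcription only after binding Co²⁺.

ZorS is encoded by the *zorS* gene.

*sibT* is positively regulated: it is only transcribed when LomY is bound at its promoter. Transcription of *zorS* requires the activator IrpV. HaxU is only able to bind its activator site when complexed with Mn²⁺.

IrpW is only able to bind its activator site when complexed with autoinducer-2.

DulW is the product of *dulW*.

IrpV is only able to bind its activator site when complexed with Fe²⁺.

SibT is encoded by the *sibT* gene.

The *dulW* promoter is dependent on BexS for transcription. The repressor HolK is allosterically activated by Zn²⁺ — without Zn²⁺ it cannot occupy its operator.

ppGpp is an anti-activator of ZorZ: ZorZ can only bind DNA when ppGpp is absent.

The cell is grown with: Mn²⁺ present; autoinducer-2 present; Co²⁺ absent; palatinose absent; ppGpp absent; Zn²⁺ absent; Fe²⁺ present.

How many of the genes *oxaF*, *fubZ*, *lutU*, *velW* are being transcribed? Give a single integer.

Zn²⁺ is absent, so HolK is inactive.
Autoinducer-2 is present, so IrpW is active.
No repressor is bound and IrpW is active, so *oxaF* is transcribed.
→ *oxaF* is ON.
ppGpp is absent, so ZorZ is active.
Palatinose is absent, so BexS is inactive.
Required activator BexS is absent, so *dulW* is not transcribed.
So DulW is not produced.
No repressor is bound and ZorZ is active, so *fubZ* is transcribed.
→ *fubZ* is ON.
Co²⁺ is absent, so LomY is inactive.
Required activator LomY is absent, so *sibT* is not transcribed.
So SibT is not produced.
Fe²⁺ is present, so IrpV is active.
No repressor is bound and IrpV is active, so *zorS* is transcribed.
So ZorS is produced and active.
No repressor is bound and ZorS is active, so *lutU* is transcribed.
→ *lutU* is ON.
Mn²⁺ is present, so HaxU is active.
No repressor is bound and HaxU is active, so *velW* is transcribed.
→ *velW* is ON.
4 of the 4 genes are transcribed.

4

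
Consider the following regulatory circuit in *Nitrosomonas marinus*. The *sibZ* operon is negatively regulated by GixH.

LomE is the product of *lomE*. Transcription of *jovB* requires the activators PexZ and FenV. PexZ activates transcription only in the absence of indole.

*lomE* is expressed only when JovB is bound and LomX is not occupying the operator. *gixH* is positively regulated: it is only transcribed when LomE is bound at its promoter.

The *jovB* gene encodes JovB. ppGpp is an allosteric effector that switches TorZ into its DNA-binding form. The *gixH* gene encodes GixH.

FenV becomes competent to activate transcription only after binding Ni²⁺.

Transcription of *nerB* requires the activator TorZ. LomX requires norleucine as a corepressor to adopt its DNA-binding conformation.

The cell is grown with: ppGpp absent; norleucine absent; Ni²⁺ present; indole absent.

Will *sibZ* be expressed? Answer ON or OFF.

OFF

Indole is absent, so PexZ is active.
Ni²⁺ is present, so FenV is active.
No repressor is bound and PexZ and FenV are active, so *jovB* is transcribed.
So JovB is produced and active.
Norleucine is absent, so LomX is inactive.
No repressor is bound and JovB is active, so *lomE* is transcribed.
So LomE is produced and active.
No repressor is bound and LomE is active, so *gixH* is transcribed.
So GixH is produced and active.
With repressor GixH bound, *sibZ* is not transcribed.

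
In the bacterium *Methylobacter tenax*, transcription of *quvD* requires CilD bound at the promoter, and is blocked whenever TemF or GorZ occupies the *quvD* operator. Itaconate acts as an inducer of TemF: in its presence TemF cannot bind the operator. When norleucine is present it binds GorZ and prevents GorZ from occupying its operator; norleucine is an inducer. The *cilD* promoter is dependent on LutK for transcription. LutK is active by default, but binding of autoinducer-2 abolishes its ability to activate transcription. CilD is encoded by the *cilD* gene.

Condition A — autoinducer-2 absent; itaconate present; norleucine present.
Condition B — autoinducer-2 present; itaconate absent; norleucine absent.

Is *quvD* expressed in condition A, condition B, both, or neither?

A only

Condition A:
Autoinducer-2 is absent, so LutK is active.
No repressor is bound and LutK is active, so *cilD* is transcribed.
So CilD is produced and active.
Itaconate is present, so TemF is inactive.
Norleucine is present, so GorZ is inactive.
No repressor is bound and CilD is active, so *quvD* is transcribed.
→ *quvD* is ON in A.
Condition B:
Autoinducer-2 is present, so LutK is inactive.
Required activator LutK is absent, so *cilD* is not transcribed.
So CilD is not produced.
Itaconate is absent, so TemF is active.
Norleucine is absent, so GorZ is active.
With repressor TemF bound, *quvD* is not transcribed.
→ *quvD* is OFF in B.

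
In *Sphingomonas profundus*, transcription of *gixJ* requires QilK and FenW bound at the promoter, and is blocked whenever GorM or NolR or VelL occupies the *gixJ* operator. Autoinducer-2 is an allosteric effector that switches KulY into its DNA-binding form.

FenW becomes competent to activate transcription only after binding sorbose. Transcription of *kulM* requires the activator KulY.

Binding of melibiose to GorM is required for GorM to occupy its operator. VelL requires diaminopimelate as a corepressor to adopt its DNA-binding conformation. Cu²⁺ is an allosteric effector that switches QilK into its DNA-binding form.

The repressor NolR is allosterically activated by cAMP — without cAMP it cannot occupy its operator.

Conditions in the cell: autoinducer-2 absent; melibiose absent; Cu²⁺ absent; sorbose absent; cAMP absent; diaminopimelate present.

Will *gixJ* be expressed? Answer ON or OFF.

Cu²⁺ is absent, so QilK is inactive.
Melibiose is absent, so GorM is inactive.
cAMP is absent, so NolR is inactive.
Sorbose is absent, so FenW is inactive.
Diaminopimelate is present, so VelL is active.
With repressor VelL bound, *gixJ* is not transcribed.

OFF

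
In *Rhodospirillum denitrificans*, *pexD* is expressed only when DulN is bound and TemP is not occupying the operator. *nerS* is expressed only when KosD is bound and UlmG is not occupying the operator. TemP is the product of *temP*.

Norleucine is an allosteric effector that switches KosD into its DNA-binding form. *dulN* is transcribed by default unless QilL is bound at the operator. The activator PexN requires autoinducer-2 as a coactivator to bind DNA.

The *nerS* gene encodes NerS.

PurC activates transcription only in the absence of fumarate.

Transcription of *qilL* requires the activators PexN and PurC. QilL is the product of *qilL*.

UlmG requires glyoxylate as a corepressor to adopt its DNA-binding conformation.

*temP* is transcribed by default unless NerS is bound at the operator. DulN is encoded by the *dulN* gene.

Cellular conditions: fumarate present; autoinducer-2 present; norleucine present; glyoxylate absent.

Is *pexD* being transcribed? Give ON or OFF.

ON

Autoinducer-2 is present, so PexN is active.
Fumarate is present, so PurC is inactive.
Required activator PurC is absent, so *qilL* is not transcribed.
So QilL is not produced.
With no repressor bound, *dulN* is transcribed.
So DulN is produced and active.
Glyoxylate is absent, so UlmG is inactive.
Norleucine is present, so KosD is active.
No repressor is bound and KosD is active, so *nerS* is transcribed.
So NerS is produced and active.
With repressor NerS bound, *temP* is not transcribed.
So TemP is not produced.
No repressor is bound and DulN is active, so *pexD* is transcribed.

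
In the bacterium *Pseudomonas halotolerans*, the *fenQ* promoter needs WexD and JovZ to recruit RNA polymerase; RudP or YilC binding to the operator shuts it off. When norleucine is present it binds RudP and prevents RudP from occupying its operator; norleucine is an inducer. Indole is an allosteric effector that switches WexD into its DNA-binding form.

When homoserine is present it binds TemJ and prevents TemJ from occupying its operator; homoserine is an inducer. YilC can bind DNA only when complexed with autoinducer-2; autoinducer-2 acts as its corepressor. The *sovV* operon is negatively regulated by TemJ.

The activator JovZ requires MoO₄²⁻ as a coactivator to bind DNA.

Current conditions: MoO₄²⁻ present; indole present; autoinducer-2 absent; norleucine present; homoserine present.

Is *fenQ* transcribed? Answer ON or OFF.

Indole is present, so WexD is active.
Norleucine is present, so RudP is inactive.
MoO₄²⁻ is present, so JovZ is active.
Autoinducer-2 is absent, so YilC is inactive.
No repressor is bound and WexD and JovZ are active, so *fenQ* is transcribed.

ON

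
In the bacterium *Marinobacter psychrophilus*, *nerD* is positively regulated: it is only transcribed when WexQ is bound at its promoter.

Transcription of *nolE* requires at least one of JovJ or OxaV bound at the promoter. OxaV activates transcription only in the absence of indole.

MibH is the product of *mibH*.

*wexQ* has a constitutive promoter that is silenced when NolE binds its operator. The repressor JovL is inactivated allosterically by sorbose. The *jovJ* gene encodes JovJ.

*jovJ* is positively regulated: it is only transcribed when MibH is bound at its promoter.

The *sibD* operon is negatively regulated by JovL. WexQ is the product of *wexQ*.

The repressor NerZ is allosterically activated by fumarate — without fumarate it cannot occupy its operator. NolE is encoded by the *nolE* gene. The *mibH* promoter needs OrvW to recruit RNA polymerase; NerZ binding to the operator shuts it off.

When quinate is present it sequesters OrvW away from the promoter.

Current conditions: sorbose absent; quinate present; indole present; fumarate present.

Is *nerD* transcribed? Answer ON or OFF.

Fumarate is present, so NerZ is active.
Quinate is present, so OrvW is inactive.
With repressor NerZ bound, *mibH* is not transcribed.
So MibH is not produced.
Required activator MibH is absent, so *jovJ* is not transcribed.
So JovJ is not produced.
Indole is present, so OxaV is inactive.
No activator is available at the *nolE* promoter, so *nolE* is not transcribed.
So NolE is not produced.
With no repressor bound, *wexQ* is transcribed.
So WexQ is produced and active.
No repressor is bound and WexQ is active, so *nerD* is transcribed.

ON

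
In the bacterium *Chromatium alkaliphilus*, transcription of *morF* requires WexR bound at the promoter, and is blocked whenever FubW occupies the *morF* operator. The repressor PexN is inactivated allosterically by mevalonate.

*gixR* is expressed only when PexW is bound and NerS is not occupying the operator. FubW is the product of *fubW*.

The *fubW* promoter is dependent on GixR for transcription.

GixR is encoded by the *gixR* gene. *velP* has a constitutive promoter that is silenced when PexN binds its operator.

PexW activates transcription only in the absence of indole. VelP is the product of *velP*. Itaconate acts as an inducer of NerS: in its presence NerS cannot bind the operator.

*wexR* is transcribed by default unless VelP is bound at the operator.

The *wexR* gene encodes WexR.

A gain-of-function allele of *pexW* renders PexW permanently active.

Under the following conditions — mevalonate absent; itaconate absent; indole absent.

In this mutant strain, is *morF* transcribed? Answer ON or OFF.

Itaconate is absent, so NerS is active.
PexW is constitutively active in this strain.
With repressor NerS bound, *gixR* is not transcribed.
So GixR is not produced.
Required activator GixR is absent, so *fubW* is not transcribed.
So FubW is not produced.
Mevalonate is absent, so PexN is active.
With repressor PexN bound, *velP* is not transcribed.
So VelP is not produced.
With no repressor bound, *wexR* is transcribed.
So WexR is produced and active.
No repressor is bound and WexR is active, so *morF* is transcribed.

ON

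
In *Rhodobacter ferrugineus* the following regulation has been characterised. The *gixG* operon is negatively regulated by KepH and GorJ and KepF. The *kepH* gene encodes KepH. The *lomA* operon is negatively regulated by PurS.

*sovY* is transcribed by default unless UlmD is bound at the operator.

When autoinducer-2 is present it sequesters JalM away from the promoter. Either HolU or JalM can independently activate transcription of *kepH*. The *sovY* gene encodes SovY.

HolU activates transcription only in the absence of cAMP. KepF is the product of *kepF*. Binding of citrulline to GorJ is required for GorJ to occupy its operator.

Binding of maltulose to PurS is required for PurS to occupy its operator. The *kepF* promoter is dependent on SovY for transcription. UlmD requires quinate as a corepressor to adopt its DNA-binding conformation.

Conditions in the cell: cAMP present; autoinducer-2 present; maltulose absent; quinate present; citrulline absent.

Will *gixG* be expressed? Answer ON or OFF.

cAMP is present, so HolU is inactive.
Autoinducer-2 is present, so JalM is inactive.
No activator is available at the *kepH* promoter, so *kepH* is not transcribed.
So KepH is not produced.
Citrulline is absent, so GorJ is inactive.
Quinate is present, so UlmD is active.
With repressor UlmD bound, *sovY* is not transcribed.
So SovY is not produced.
Required activator SovY is absent, so *kepF* is not transcribed.
So KepF is not produced.
With no repressor bound, *gixG* is transcribed.

ON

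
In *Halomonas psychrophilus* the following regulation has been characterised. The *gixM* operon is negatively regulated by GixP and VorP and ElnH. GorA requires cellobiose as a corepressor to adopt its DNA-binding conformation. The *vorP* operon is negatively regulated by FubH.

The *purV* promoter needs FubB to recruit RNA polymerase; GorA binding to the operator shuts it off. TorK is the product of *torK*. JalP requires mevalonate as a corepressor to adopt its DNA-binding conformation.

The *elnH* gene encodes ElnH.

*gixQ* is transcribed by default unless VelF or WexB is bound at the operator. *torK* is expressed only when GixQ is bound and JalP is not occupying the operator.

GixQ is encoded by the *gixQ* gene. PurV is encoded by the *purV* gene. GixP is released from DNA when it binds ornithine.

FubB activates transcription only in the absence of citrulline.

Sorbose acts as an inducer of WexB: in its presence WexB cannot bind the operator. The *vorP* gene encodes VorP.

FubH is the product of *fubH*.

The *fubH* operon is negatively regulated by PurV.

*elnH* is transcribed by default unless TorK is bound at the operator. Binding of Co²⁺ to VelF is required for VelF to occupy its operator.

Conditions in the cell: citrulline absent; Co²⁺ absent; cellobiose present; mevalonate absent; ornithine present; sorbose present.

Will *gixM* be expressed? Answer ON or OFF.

ON

Ornithine is present, so GixP is inactive.
Citrulline is absent, so FubB is active.
Cellobiose is present, so GorA is active.
With repressor GorA bound, *purV* is not transcribed.
So PurV is not produced.
With no repressor bound, *fubH* is transcribed.
So FubH is produced and active.
With repressor FubH bound, *vorP* is not transcribed.
So VorP is not produced.
Co²⁺ is absent, so VelF is inactive.
Sorbose is present, so WexB is inactive.
With no repressor bound, *gixQ* is transcribed.
So GixQ is produced and active.
Mevalonate is absent, so JalP is inactive.
No repressor is bound and GixQ is active, so *torK* is transcribed.
So TorK is produced and active.
With repressor TorK bound, *elnH* is not transcribed.
So ElnH is not produced.
With no repressor bound, *gixM* is transcribed.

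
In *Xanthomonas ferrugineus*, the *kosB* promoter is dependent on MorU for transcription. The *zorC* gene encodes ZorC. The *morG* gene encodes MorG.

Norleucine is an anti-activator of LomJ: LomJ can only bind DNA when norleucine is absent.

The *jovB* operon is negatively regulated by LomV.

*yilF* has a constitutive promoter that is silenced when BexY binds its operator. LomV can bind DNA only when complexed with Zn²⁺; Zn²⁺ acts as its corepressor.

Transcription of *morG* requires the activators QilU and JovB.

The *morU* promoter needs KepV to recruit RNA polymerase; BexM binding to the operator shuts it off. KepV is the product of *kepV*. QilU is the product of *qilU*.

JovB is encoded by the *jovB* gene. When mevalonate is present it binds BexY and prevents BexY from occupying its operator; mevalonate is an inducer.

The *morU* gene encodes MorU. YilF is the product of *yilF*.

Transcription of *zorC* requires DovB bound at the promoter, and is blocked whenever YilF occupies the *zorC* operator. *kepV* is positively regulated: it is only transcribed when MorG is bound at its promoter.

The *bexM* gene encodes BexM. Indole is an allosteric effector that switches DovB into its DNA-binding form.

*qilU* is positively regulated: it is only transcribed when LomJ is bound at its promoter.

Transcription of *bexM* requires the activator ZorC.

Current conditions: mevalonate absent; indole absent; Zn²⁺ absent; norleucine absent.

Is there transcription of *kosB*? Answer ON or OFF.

ON

Norleucine is absent, so LomJ is active.
No repressor is bound and LomJ is active, so *qilU* is transcribed.
So QilU is produced and active.
Zn²⁺ is absent, so LomV is inactive.
With no repressor bound, *jovB* is transcribed.
So JovB is produced and active.
No repressor is bound and QilU and JovB are active, so *morG* is transcribed.
So MorG is produced and active.
No repressor is bound and MorG is active, so *kepV* is transcribed.
So KepV is produced and active.
Indole is absent, so DovB is inactive.
Mevalonate is absent, so BexY is active.
With repressor BexY bound, *yilF* is not transcribed.
So YilF is not produced.
Required activator DovB is absent, so *zorC* is not transcribed.
So ZorC is not produced.
Required activator ZorC is absent, so *bexM* is not transcribed.
So BexM is not produced.
No repressor is bound and KepV is active, so *morU* is transcribed.
So MorU is produced and active.
No repressor is bound and MorU is active, so *kosB* is transcribed.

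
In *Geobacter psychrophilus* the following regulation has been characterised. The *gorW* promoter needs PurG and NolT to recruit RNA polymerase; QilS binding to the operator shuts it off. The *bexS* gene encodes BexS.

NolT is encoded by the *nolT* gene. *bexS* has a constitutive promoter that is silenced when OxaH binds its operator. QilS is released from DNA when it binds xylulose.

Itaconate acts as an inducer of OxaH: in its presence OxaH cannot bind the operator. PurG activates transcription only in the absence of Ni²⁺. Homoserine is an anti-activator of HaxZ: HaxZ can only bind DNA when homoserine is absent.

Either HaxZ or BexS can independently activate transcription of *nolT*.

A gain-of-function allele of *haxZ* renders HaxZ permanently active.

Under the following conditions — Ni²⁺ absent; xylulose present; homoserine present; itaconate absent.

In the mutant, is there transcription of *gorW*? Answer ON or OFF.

Ni²⁺ is absent, so PurG is active.
HaxZ is constitutively active in this strain.
Itaconate is absent, so OxaH is active.
With repressor OxaH bound, *bexS* is not transcribed.
So BexS is not produced.
Activator HaxZ is present, so *nolT* is transcribed.
So NolT is produced and active.
Xylulose is present, so QilS is inactive.
No repressor is bound and PurG and NolT are active, so *gorW* is transcribed.

ON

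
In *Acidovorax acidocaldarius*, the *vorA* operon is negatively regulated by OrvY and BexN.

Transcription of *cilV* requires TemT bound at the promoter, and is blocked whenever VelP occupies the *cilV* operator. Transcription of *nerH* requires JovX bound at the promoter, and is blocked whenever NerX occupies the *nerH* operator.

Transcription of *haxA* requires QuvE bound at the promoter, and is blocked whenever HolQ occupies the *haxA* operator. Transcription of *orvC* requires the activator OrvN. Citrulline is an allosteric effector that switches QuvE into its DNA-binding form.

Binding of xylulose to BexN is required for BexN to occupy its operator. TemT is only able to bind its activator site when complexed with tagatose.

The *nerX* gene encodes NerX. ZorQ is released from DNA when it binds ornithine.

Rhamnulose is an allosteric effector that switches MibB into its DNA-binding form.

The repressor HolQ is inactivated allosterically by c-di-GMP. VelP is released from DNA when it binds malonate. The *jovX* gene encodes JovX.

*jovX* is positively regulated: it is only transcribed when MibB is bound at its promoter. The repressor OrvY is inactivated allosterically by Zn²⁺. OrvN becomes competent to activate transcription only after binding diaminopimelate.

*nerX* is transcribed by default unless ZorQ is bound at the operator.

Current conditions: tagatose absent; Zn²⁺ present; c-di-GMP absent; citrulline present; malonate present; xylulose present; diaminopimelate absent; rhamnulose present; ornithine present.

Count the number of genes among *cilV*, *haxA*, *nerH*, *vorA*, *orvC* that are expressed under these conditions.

0

Tagatose is absent, so TemT is inactive.
Malonate is present, so VelP is inactive.
Required activator TemT is absent, so *cilV* is not transcribed.
→ *cilV* is OFF.
Citrulline is present, so QuvE is active.
c-di-GMP is absent, so HolQ is active.
With repressor HolQ bound, *haxA* is not transcribed.
→ *haxA* is OFF.
Ornithine is present, so ZorQ is inactive.
With no repressor bound, *nerX* is transcribed.
So NerX is produced and active.
Rhamnulose is present, so MibB is active.
No repressor is bound and MibB is active, so *jovX* is transcribed.
So JovX is produced and active.
With repressor NerX bound, *nerH* is not transcribed.
→ *nerH* is OFF.
Zn²⁺ is present, so OrvY is inactive.
Xylulose is present, so BexN is active.
With repressor BexN bound, *vorA* is not transcribed.
→ *vorA* is OFF.
Diaminopimelate is absent, so OrvN is inactive.
Required activator OrvN is absent, so *orvC* is not transcribed.
→ *orvC* is OFF.
0 of the 5 genes are transcribed.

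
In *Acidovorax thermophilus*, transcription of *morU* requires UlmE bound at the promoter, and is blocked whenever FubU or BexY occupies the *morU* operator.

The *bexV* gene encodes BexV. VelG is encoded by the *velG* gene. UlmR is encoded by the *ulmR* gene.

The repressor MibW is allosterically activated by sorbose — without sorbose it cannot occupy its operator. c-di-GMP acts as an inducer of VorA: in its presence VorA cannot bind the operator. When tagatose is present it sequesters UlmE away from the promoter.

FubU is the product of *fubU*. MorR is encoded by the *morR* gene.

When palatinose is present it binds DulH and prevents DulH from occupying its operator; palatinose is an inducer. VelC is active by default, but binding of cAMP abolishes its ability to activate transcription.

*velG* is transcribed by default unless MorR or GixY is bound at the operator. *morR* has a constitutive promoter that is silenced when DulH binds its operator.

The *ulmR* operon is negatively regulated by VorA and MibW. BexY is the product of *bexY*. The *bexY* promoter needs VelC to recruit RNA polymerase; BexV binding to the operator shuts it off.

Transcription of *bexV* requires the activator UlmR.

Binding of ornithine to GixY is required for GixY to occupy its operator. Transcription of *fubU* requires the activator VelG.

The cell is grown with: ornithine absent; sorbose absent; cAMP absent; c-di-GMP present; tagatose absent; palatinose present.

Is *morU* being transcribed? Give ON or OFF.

Palatinose is present, so DulH is inactive.
With no repressor bound, *morR* is transcribed.
So MorR is produced and active.
Ornithine is absent, so GixY is inactive.
With repressor MorR bound, *velG* is not transcribed.
So VelG is not produced.
Required activator VelG is absent, so *fubU* is not transcribed.
So FubU is not produced.
c-di-GMP is present, so VorA is inactive.
Sorbose is absent, so MibW is inactive.
With no repressor bound, *ulmR* is transcribed.
So UlmR is produced and active.
No repressor is bound and UlmR is active, so *bexV* is transcribed.
So BexV is produced and active.
cAMP is absent, so VelC is active.
With repressor BexV bound, *bexY* is not transcribed.
So BexY is not produced.
Tagatose is absent, so UlmE is active.
No repressor is bound and UlmE is active, so *morU* is transcribed.

ON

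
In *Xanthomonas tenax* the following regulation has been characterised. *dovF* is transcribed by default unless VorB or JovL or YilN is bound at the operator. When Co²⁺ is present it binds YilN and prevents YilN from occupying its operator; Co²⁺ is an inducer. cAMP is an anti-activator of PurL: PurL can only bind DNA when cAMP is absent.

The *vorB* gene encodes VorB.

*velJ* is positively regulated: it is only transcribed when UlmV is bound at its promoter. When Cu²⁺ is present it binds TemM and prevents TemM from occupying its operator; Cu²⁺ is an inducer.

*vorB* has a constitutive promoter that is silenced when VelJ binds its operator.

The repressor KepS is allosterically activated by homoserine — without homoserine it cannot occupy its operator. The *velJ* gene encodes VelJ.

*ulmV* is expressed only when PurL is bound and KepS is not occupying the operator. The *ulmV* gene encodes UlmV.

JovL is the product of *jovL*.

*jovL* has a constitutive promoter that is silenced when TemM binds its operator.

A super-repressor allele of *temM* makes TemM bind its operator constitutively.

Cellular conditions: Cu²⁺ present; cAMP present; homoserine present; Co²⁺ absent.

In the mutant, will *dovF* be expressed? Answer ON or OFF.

OFF

Homoserine is present, so KepS is active.
cAMP is present, so PurL is inactive.
With repressor KepS bound, *ulmV* is not transcribed.
So UlmV is not produced.
Required activator UlmV is absent, so *velJ* is not transcribed.
So VelJ is not produced.
With no repressor bound, *vorB* is transcribed.
So VorB is produced and active.
TemM is constitutively active in this strain.
With repressor TemM bound, *jovL* is not transcribed.
So JovL is not produced.
Co²⁺ is absent, so YilN is active.
With repressor VorB bound, *dovF* is not transcribed.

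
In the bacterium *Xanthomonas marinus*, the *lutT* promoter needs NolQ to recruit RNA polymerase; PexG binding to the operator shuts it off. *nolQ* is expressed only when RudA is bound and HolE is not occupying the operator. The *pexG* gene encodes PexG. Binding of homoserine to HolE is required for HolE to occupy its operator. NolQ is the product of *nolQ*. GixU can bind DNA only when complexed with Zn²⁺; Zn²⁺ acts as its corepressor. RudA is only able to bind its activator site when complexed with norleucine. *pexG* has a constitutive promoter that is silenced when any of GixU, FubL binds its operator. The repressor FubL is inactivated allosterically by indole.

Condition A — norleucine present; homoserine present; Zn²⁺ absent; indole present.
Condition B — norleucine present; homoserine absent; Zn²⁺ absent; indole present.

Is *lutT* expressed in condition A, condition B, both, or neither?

neither

Condition A:
Norleucine is present, so RudA is active.
Homoserine is present, so HolE is active.
With repressor HolE bound, *nolQ* is not transcribed.
So NolQ is not produced.
Zn²⁺ is absent, so GixU is inactive.
Indole is present, so FubL is inactive.
With no repressor bound, *pexG* is transcribed.
So PexG is produced and active.
With repressor PexG bound, *lutT* is not transcribed.
→ *lutT* is OFF in A.
Condition B:
Norleucine is present, so RudA is active.
Homoserine is absent, so HolE is inactive.
No repressor is bound and RudA is active, so *nolQ* is transcribed.
So NolQ is produced and active.
Zn²⁺ is absent, so GixU is inactive.
Indole is present, so FubL is inactive.
With no repressor bound, *pexG* is transcribed.
So PexG is produced and active.
With repressor PexG bound, *lutT* is not transcribed.
→ *lutT* is OFF in B.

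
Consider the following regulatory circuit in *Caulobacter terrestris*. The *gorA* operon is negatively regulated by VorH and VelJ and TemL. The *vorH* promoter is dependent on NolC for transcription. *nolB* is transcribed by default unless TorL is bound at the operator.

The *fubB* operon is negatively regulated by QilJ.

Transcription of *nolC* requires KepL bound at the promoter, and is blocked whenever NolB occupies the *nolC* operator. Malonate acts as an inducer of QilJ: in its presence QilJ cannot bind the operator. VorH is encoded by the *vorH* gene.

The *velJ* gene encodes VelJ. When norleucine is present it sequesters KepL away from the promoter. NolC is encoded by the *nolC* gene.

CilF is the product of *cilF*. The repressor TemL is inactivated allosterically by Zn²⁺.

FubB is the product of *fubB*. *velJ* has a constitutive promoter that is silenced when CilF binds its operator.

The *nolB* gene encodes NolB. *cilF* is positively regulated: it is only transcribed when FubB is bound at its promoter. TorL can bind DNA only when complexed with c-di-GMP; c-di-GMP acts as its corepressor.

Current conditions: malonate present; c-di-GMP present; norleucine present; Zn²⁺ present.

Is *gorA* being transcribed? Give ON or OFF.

ON

c-di-GMP is present, so TorL is active.
With repressor TorL bound, *nolB* is not transcribed.
So NolB is not produced.
Norleucine is present, so KepL is inactive.
Required activator KepL is absent, so *nolC* is not transcribed.
So NolC is not produced.
Required activator NolC is absent, so *vorH* is not transcribed.
So VorH is not produced.
Malonate is present, so QilJ is inactive.
With no repressor bound, *fubB* is transcribed.
So FubB is produced and active.
No repressor is bound and FubB is active, so *cilF* is transcribed.
So CilF is produced and active.
With repressor CilF bound, *velJ* is not transcribed.
So VelJ is not produced.
Zn²⁺ is present, so TemL is inactive.
With no repressor bound, *gorA* is transcribed.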